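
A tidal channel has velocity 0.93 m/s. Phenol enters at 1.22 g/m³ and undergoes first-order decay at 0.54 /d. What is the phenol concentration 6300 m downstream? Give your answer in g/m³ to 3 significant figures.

Travel time t = 6300 m / 0.93 m/s = 6300/0.93 = 6774 s = 0.07841 d.
First-order decay: C = 1.22·exp(−0.54·0.07841) = 1.22·0.9585 = 1.169 g/m³.

1.17 g/m³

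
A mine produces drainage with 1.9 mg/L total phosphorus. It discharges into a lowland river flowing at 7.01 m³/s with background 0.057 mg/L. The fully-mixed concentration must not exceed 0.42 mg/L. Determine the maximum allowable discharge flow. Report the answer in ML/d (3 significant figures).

Mass balance at complete mixing: C_std·(Q_w + Q_r) = Q_w·C_e + Q_r·C_b.
Rearranging, Q_w = Q_r·(C_std − C_b)/(C_e − C_std) = 7.01·(0.42 − 0.057) / (1.9 − 0.42) = 1.719 m³/s.
= 148.6 ML/d.

149 ML/d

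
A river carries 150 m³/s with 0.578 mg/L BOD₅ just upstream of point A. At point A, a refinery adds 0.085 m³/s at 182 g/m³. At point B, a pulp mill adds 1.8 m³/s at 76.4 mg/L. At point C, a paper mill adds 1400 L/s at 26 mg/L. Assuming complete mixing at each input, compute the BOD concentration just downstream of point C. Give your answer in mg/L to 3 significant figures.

1.80 mg/L

After input A: C = (150·0.578 + 0.085·182) / 150.1 = 0.6807 mg/L.
After input B: C = (150.1·0.6807 + 1.8·76.4) / 151.9 = 1.578 mg/L.
1400 L/s = 1.4 m³/s.
After input C: C = (151.9·1.578 + 1.4·26) / 153.3 = 1.801 mg/L.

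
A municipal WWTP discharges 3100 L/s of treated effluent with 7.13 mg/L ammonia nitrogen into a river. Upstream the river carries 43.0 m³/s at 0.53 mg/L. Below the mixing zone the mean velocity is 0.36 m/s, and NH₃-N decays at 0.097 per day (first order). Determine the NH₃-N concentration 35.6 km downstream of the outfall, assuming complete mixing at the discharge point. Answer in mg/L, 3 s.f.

0.871 mg/L

3100 L/s = 3.1 m³/s.
After complete mixing, C₀ = (3.1·7.13 + 43·0.53) / 46.1 = 0.9738 mg/L.
Travel time t = 3.56e+04 m / 0.36 m/s = 9.889e+04 s = 1.145 d.
C = 0.9738·exp(−0.097·1.145) = 0.9738·0.8949 = 0.8715 mg/L.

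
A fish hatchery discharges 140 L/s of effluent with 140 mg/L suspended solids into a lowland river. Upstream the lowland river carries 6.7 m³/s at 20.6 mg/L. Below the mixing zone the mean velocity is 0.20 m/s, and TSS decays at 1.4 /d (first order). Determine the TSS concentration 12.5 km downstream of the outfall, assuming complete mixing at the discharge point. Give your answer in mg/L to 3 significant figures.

140 L/s = 0.14 m³/s.
After complete mixing, C₀ = (0.14·140 + 6.7·20.6) / 6.84 = 23.04 mg/L.
Travel time t = 1.25e+04 m / 0.20 m/s = 6.25e+04 s = 0.7234 d.
C = 23.04·exp(−1.4·0.7234) = 23.04·0.3632 = 8.37 mg/L.

8.37 mg/L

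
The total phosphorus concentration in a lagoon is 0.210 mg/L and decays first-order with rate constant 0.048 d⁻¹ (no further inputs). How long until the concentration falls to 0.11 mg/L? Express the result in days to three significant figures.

t = ln(C₀/C)/k = ln(0.210/0.11)/0.048 = 0.6466/0.048 = 13.47 d.

13.5 d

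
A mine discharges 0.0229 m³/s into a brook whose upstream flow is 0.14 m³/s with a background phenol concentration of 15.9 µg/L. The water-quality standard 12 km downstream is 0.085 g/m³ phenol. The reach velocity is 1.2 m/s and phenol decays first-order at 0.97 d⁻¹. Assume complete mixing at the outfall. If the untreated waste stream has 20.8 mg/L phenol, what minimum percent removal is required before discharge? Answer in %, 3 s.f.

97.2 %

15.9 µg/L = 0.0159 mg/L.
Travel time to the compliance point: t = 1.2e+04/1.2 = 1e+04 s = 0.1157 d; decay factor exp(−0.97·0.1157) = 0.8938.
So the concentration just after mixing may be at most 0.085/0.8938 = 0.0951 mg/L.
Mass balance: 0.0951·0.1629 = 0.0229·Cₑ + 0.14·0.0159.
Cₑ = (0.01549 − 0.002226) / 0.0229 = 0.5793 mg/L.
Required removal = 1 − 0.5793/20.8 = 97.21 %.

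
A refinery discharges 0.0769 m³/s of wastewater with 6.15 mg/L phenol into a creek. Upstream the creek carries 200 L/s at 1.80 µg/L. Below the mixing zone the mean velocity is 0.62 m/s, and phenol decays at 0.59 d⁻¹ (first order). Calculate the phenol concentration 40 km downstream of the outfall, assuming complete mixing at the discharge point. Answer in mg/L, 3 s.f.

200 L/s = 0.2 m³/s.
1.80 µg/L = 0.0018 mg/L.
After complete mixing, C₀ = (0.0769·6.15 + 0.2·0.0018) / 0.2769 = 1.709 mg/L.
Travel time t = 4e+04 m / 0.62 m/s = 6.452e+04 s = 0.7467 d.
C = 1.709·exp(−0.59·0.7467) = 1.709·0.6437 = 1.1 mg/L.

1.10 mg/L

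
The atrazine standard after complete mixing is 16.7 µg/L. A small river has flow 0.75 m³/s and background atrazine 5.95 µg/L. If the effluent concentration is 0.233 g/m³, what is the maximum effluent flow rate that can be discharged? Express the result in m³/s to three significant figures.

0.0373 m³/s

5.95 µg/L = 0.00595 mg/L.
16.7 µg/L = 0.0167 mg/L.
Mass balance at complete mixing: C_std·(Q_w + Q_r) = Q_w·C_e + Q_r·C_b.
Rearranging, Q_w = Q_r·(C_std − C_b)/(C_e − C_std) = 0.75·(0.0167 − 0.00595) / (0.233 − 0.0167) = 0.03727 m³/s.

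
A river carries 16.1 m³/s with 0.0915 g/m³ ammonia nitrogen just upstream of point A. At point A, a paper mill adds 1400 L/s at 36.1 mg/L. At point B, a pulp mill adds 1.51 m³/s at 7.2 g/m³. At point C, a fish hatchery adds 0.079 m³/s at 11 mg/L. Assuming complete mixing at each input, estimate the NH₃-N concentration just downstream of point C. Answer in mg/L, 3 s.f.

3.34 mg/L

1400 L/s = 1.4 m³/s.
After input A: C = (16.1·0.0915 + 1.4·36.1) / 17.5 = 2.972 mg/L.
After input B: C = (17.5·2.972 + 1.51·7.2) / 19.01 = 3.308 mg/L.
After input C: C = (19.01·3.308 + 0.079·11) / 19.09 = 3.34 mg/L.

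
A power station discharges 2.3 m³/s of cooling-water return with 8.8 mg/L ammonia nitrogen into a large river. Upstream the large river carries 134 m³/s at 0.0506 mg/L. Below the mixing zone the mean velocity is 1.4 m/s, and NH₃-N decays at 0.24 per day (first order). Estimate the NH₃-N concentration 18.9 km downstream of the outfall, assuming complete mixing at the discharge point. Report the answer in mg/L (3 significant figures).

After complete mixing, C₀ = (2.3·8.8 + 134·0.0506) / 136.3 = 0.1982 mg/L.
Travel time t = 1.89e+04 m / 1.4 m/s = 1.35e+04 s = 0.1562 d.
C = 0.1982·exp(−0.24·0.1562) = 0.1982·0.9632 = 0.1909 mg/L.

0.191 mg/L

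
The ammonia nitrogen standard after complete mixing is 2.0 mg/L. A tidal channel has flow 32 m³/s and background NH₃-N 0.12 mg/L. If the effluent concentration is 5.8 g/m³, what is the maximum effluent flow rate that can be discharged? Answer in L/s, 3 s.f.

15800 L/s

Mass balance at complete mixing: C_std·(Q_w + Q_r) = Q_w·C_e + Q_r·C_b.
Rearranging, Q_w = Q_r·(C_std − C_b)/(C_e − C_std) = 32·(2 − 0.12) / (5.8 − 2) = 15.83 m³/s.
= 1.583e+04 L/s.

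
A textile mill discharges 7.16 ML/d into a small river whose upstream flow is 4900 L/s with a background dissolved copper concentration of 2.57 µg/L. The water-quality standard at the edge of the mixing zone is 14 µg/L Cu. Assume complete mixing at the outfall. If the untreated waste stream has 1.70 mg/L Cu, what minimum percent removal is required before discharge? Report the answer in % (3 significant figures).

7.16 ML/d = 0.08287 m³/s.
4900 L/s = 4.9 m³/s.
2.57 µg/L = 0.00257 mg/L.
14 µg/L = 0.014 mg/L.
Mass balance: 0.014·4.983 = 0.08287·Cₑ + 4.9·0.00257.
Cₑ = (0.06976 − 0.01259) / 0.08287 = 0.6898 mg/L.
Required removal = 1 − 0.6898/1.70 = 59.42 %.

59.4 %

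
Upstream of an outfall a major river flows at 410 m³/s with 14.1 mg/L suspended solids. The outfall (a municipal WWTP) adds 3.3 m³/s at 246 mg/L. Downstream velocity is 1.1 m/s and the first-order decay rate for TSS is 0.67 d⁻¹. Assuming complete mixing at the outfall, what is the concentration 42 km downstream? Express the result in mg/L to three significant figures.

11.9 mg/L

After complete mixing, C₀ = (3.3·246 + 410·14.1) / 413.3 = 15.95 mg/L.
Travel time t = 4.2e+04 m / 1.1 m/s = 3.818e+04 s = 0.4419 d.
C = 15.95·exp(−0.67·0.4419) = 15.95·0.7437 = 11.86 mg/L.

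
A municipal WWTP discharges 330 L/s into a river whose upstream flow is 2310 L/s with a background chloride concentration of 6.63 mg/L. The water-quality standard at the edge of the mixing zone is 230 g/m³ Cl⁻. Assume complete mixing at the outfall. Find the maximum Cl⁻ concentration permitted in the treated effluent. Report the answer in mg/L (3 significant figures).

330 L/s = 0.33 m³/s.
2310 L/s = 2.31 m³/s.
Mass balance: 230·2.64 = 0.33·Cₑ + 2.31·6.63.
Cₑ = (607.2 − 15.32) / 0.33 = 1794 mg/L.

1790 mg/L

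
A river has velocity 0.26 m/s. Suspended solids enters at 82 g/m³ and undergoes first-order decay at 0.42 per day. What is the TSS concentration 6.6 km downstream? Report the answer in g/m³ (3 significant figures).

72.5 g/m³

Travel time t = 6.6 km / 0.26 m/s = 6600/0.26 = 2.538e+04 s = 0.2938 d.
First-order decay: C = 82·exp(−0.42·0.2938) = 82·0.8839 = 72.48 g/m³.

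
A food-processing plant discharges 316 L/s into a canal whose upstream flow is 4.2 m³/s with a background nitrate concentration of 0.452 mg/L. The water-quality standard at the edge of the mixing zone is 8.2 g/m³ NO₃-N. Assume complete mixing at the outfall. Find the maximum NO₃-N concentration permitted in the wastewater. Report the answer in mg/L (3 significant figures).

111 mg/L

316 L/s = 0.316 m³/s.
Mass balance: 8.2·4.516 = 0.316·Cₑ + 4.2·0.452.
Cₑ = (37.03 − 1.898) / 0.316 = 111.2 mg/L.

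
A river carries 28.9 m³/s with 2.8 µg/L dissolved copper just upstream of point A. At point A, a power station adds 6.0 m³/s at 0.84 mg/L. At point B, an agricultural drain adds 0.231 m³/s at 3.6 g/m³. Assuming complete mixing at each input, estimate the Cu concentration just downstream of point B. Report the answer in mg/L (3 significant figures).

2.8 µg/L = 0.0028 mg/L.
After input A: C = (28.9·0.0028 + 6·0.84) / 34.9 = 0.1467 mg/L.
After input B: C = (34.9·0.1467 + 0.231·3.6) / 35.13 = 0.1694 mg/L.

0.169 mg/L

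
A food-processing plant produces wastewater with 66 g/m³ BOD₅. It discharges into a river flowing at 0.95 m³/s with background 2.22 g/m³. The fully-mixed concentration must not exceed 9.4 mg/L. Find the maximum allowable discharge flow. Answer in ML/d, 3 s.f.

Mass balance at complete mixing: C_std·(Q_w + Q_r) = Q_w·C_e + Q_r·C_b.
Rearranging, Q_w = Q_r·(C_std − C_b)/(C_e − C_std) = 0.95·(9.4 − 2.22) / (66 − 9.4) = 0.1205 m³/s.
= 10.41 ML/d.

10.4 ML/d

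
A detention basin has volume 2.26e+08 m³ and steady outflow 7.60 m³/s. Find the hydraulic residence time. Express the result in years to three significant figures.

0.942 yr

Q = 7.60 m³/s × 3.156e+07 s/yr = 2.398e+08 m³/yr.
Hydraulic residence time τ = V/Q = 2.26e+08/2.398e+08 = 0.9423 yr.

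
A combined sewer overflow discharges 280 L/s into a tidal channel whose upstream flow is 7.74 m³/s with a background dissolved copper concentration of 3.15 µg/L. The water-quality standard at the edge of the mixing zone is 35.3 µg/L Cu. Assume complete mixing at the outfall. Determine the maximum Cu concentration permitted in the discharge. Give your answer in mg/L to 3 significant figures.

0.924 mg/L

280 L/s = 0.28 m³/s.
3.15 µg/L = 0.00315 mg/L.
35.3 µg/L = 0.0353 mg/L.
Mass balance: 0.0353·8.02 = 0.28·Cₑ + 7.74·0.00315.
Cₑ = (0.2831 − 0.02438) / 0.28 = 0.924 mg/L.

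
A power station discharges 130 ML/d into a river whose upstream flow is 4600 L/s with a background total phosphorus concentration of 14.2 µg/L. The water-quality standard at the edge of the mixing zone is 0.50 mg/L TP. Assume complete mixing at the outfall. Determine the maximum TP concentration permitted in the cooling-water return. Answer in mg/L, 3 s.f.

1.99 mg/L

130 ML/d = 1.505 m³/s.
4600 L/s = 4.6 m³/s.
14.2 µg/L = 0.0142 mg/L.
Mass balance: 0.5·6.105 = 1.505·Cₑ + 4.6·0.0142.
Cₑ = (3.052 − 0.06532) / 1.505 = 1.985 mg/L.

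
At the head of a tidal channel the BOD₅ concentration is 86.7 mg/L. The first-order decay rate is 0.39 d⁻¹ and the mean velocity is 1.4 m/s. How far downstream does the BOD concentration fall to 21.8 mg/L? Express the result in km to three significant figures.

428 km

From C = C₀·e^(−kt), t = ln(C₀/C)/k = ln(86.7/21.8)/0.39 = 1.381/0.39 = 3.54 d.
Distance = v·t = 1.4 m/s × 3.058e+05 s = 4.282e+05 m = 428.2 km.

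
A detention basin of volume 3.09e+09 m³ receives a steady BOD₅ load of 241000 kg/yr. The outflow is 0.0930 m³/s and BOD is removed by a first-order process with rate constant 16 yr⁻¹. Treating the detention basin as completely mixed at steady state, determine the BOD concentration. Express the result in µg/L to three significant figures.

4.87 µg/L

Outflow Q = 0.0930 m³/s × 3.156e+07 s/yr = 2.935e+06 m³/yr.
Steady-state CSTR mass balance: W = Q·C + k·V·C, so C = W/(Q + kV).
Q + kV = 2.935e+06 + 16·3.09e+09 = 4.944e+10 m³/yr.
C = 241000/4.944e+10 = 4.874e-06 kg/m³ = 0.004874 mg/L = 4.874 µg/L.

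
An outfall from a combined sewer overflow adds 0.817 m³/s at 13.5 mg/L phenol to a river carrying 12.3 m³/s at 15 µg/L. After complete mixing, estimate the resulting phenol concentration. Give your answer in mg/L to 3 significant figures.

15 µg/L = 0.015 mg/L.
By mass balance at complete mixing, C = (0.817·13.5 + 12.3·0.015) / (0.817 + 12.3) = 11.21/13.12 = 0.8549 mg/L.

0.855 mg/L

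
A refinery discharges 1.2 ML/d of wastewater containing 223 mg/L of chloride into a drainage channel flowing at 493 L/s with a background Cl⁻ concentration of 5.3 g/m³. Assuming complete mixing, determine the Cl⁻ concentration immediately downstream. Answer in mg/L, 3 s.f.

11.3 mg/L

1.2 ML/d = 0.01389 m³/s.
493 L/s = 0.493 m³/s.
Flow-weighted mixing gives C = (0.01389·223 + 0.493·5.3) / (0.01389 + 0.493) = 5.71/0.5069 = 11.27 mg/L.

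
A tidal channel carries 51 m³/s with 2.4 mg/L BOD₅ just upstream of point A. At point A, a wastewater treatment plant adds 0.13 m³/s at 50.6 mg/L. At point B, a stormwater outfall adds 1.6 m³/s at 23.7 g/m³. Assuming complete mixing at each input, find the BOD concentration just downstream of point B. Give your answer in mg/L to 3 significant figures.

After input A: C = (51·2.4 + 0.13·50.6) / 51.13 = 2.523 mg/L.
After input B: C = (51.13·2.523 + 1.6·23.7) / 52.73 = 3.165 mg/L.

3.17 mg/L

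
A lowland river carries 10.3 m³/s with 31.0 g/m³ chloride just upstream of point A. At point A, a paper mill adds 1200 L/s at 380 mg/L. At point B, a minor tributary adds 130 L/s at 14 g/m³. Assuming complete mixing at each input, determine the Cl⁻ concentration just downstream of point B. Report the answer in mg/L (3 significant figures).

1200 L/s = 1.2 m³/s.
After input A: C = (10.3·31 + 1.2·380) / 11.5 = 67.42 mg/L.
130 L/s = 0.13 m³/s.
After input B: C = (11.5·67.42 + 0.13·14) / 11.63 = 66.82 mg/L.

66.8 mg/L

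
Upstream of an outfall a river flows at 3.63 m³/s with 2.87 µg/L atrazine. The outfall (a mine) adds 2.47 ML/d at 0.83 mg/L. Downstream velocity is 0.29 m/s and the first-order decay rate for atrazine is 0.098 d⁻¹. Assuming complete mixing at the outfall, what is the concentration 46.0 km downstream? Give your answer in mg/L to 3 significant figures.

2.47 ML/d = 0.02859 m³/s.
2.87 µg/L = 0.00287 mg/L.
After complete mixing, C₀ = (0.02859·0.83 + 3.63·0.00287) / 3.659 = 0.009333 mg/L.
Travel time t = 4.6e+04 m / 0.29 m/s = 1.586e+05 s = 1.836 d.
C = 0.009333·exp(−0.098·1.836) = 0.009333·0.8353 = 0.007796 mg/L.

0.00780 mg/L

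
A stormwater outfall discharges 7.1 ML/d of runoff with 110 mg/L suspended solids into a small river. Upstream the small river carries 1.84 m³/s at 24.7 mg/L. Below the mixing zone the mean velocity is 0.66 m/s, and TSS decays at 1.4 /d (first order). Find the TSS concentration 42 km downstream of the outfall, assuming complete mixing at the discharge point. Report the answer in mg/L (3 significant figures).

7.1 ML/d = 0.08218 m³/s.
After complete mixing, C₀ = (0.08218·110 + 1.84·24.7) / 1.922 = 28.35 mg/L.
Travel time t = 4.2e+04 m / 0.66 m/s = 6.364e+04 s = 0.7365 d.
C = 28.35·exp(−1.4·0.7365) = 28.35·0.3566 = 10.11 mg/L.

10.1 mg/L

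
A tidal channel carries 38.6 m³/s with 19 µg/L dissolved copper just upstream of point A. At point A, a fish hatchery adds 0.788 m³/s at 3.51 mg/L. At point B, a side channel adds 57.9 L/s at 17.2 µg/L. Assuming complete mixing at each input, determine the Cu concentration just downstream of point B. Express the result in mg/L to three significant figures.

19 µg/L = 0.019 mg/L.
After input A: C = (38.6·0.019 + 0.788·3.51) / 39.39 = 0.08884 mg/L.
57.9 L/s = 0.0579 m³/s.
17.2 µg/L = 0.0172 mg/L.
After input B: C = (39.39·0.08884 + 0.0579·0.0172) / 39.45 = 0.08874 mg/L.

0.0887 mg/L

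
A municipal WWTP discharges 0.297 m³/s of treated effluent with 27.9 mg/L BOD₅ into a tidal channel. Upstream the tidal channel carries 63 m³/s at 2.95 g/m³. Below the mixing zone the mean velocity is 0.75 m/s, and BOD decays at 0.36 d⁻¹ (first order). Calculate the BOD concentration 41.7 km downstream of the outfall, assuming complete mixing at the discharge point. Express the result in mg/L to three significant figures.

2.43 mg/L

After complete mixing, C₀ = (0.297·27.9 + 63·2.95) / 63.3 = 3.067 mg/L.
Travel time t = 4.17e+04 m / 0.75 m/s = 5.56e+04 s = 0.6435 d.
C = 3.067·exp(−0.36·0.6435) = 3.067·0.7932 = 2.433 mg/L.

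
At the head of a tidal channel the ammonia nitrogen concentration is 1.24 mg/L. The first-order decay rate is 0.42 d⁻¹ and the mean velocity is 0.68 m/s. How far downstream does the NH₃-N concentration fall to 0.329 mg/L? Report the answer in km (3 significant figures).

From C = C₀·e^(−kt), t = ln(C₀/C)/k = ln(1.24/0.329)/0.42 = 1.327/0.42 = 3.159 d.
Distance = v·t = 0.68 m/s × 2.729e+05 s = 1.856e+05 m = 185.6 km.

186 km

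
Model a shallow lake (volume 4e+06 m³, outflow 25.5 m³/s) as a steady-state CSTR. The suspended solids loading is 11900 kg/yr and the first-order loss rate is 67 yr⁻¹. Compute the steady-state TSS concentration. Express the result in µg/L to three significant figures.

Outflow Q = 25.5 m³/s × 3.156e+07 s/yr = 8.047e+08 m³/yr.
Steady-state CSTR mass balance: W = Q·C + k·V·C, so C = W/(Q + kV).
Q + kV = 8.047e+08 + 67·4e+06 = 1.073e+09 m³/yr.
C = 11900/1.073e+09 = 1.109e-05 kg/m³ = 0.01109 mg/L = 11.09 µg/L.

11.1 µg/L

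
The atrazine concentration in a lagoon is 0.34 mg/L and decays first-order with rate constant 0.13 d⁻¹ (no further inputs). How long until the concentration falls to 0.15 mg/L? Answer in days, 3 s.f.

6.29 d

t = ln(C₀/C)/k = ln(0.34/0.15)/0.13 = 0.8183/0.13 = 6.295 d.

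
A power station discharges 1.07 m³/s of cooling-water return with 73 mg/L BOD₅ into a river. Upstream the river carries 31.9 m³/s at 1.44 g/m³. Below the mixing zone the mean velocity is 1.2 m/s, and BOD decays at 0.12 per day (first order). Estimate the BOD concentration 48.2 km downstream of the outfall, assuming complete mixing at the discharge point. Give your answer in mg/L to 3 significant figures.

3.56 mg/L

After complete mixing, C₀ = (1.07·73 + 31.9·1.44) / 32.97 = 3.762 mg/L.
Travel time t = 4.82e+04 m / 1.2 m/s = 4.017e+04 s = 0.4649 d.
C = 3.762·exp(−0.12·0.4649) = 3.762·0.9457 = 3.558 mg/L.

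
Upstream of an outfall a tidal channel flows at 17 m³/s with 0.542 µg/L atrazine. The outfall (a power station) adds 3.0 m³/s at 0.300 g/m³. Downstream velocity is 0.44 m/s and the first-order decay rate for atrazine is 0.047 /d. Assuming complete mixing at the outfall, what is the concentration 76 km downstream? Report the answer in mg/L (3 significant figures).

0.0414 mg/L

0.542 µg/L = 0.000542 mg/L.
After complete mixing, C₀ = (3·0.3 + 17·0.000542) / 20 = 0.04546 mg/L.
Travel time t = 7.6e+04 m / 0.44 m/s = 1.727e+05 s = 1.999 d.
C = 0.04546·exp(−0.047·1.999) = 0.04546·0.9103 = 0.04138 mg/L.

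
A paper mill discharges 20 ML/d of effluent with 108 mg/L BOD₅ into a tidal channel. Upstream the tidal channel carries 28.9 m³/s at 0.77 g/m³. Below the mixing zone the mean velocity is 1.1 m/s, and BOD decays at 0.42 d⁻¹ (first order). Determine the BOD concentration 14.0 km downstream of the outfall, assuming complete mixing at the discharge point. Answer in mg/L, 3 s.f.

1.52 mg/L

20 ML/d = 0.2315 m³/s.
After complete mixing, C₀ = (0.2315·108 + 28.9·0.77) / 29.13 = 1.622 mg/L.
Travel time t = 1.4e+04 m / 1.1 m/s = 1.273e+04 s = 0.1473 d.
C = 1.622·exp(−0.42·0.1473) = 1.622·0.94 = 1.525 mg/L.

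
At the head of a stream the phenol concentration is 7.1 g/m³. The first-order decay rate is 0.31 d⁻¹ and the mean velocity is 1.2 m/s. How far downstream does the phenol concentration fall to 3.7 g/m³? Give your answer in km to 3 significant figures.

218 km

From C = C₀·e^(−kt), t = ln(C₀/C)/k = ln(7.1/3.7)/0.31 = 0.6518/0.31 = 2.102 d.
Distance = v·t = 1.2 m/s × 1.817e+05 s = 2.18e+05 m = 218 km.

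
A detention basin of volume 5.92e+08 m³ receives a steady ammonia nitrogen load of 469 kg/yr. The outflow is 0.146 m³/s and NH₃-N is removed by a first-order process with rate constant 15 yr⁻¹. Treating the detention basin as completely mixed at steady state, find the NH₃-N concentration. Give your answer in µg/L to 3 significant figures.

Outflow Q = 0.146 m³/s × 3.156e+07 s/yr = 4.607e+06 m³/yr.
Steady-state CSTR mass balance: W = Q·C + k·V·C, so C = W/(Q + kV).
Q + kV = 4.607e+06 + 15·5.92e+08 = 8.885e+09 m³/yr.
C = 469/8.885e+09 = 5.279e-08 kg/m³ = 5.279e-05 mg/L = 0.05279 µg/L.

0.0528 µg/L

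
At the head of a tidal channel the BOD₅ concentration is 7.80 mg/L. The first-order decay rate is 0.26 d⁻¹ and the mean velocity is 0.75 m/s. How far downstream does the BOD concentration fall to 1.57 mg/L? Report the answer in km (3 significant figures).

From C = C₀·e^(−kt), t = ln(C₀/C)/k = ln(7.80/1.57)/0.26 = 1.603/0.26 = 6.166 d.
Distance = v·t = 0.75 m/s × 5.327e+05 s = 3.995e+05 m = 399.5 km.

400 km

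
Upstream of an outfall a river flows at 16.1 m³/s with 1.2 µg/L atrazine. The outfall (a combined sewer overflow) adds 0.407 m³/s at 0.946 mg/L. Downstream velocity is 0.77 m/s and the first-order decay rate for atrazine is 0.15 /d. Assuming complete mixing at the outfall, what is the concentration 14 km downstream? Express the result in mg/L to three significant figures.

0.0237 mg/L

1.2 µg/L = 0.0012 mg/L.
After complete mixing, C₀ = (0.407·0.946 + 16.1·0.0012) / 16.51 = 0.0245 mg/L.
Travel time t = 1.4e+04 m / 0.77 m/s = 1.818e+04 s = 0.2104 d.
C = 0.0245·exp(−0.15·0.2104) = 0.0245·0.9689 = 0.02373 mg/L.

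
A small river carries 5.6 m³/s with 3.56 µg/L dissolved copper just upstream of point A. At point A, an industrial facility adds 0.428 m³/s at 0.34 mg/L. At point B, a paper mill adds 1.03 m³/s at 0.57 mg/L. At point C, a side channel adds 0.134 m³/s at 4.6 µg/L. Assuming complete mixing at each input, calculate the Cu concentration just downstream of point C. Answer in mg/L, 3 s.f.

0.105 mg/L

3.56 µg/L = 0.00356 mg/L.
After input A: C = (5.6·0.00356 + 0.428·0.34) / 6.028 = 0.02745 mg/L.
After input B: C = (6.028·0.02745 + 1.03·0.57) / 7.058 = 0.1066 mg/L.
4.6 µg/L = 0.0046 mg/L.
After input C: C = (7.058·0.1066 + 0.134·0.0046) / 7.192 = 0.1047 mg/L.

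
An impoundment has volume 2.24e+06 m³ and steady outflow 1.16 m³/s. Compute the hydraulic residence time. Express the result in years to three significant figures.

0.0612 yr

Q = 1.16 m³/s × 3.156e+07 s/yr = 3.661e+07 m³/yr.
Hydraulic residence time τ = V/Q = 2.24e+06/3.661e+07 = 0.06119 yr.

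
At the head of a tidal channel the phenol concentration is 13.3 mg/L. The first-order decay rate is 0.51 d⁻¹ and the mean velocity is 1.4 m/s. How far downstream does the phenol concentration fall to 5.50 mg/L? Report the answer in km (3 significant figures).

209 km

From C = C₀·e^(−kt), t = ln(C₀/C)/k = ln(13.3/5.50)/0.51 = 0.883/0.51 = 1.731 d.
Distance = v·t = 1.4 m/s × 1.496e+05 s = 2.094e+05 m = 209.4 km.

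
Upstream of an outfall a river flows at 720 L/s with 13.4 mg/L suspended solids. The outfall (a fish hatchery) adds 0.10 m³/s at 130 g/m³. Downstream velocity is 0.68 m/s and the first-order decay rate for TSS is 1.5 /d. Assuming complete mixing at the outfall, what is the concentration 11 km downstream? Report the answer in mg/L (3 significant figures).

720 L/s = 0.72 m³/s.
After complete mixing, C₀ = (0.1·130 + 0.72·13.4) / 0.82 = 27.62 mg/L.
Travel time t = 1.1e+04 m / 0.68 m/s = 1.618e+04 s = 0.1872 d.
C = 27.62·exp(−1.5·0.1872) = 27.62·0.7551 = 20.86 mg/L.

20.9 mg/L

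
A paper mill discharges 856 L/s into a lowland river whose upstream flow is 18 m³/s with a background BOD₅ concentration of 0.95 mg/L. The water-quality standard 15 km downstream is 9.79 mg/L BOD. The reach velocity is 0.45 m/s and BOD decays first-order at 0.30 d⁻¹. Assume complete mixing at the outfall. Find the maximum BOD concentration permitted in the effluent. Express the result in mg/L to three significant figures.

856 L/s = 0.856 m³/s.
Travel time to the compliance point: t = 1.5e+04/0.45 = 3.333e+04 s = 0.3858 d; decay factor exp(−0.30·0.3858) = 0.8907.
So the concentration just after mixing may be at most 9.79/0.8907 = 10.99 mg/L.
Mass balance: 10.99·18.86 = 0.856·Cₑ + 18·0.95.
Cₑ = (207.3 − 17.1) / 0.856 = 222.1 mg/L.

222 mg/L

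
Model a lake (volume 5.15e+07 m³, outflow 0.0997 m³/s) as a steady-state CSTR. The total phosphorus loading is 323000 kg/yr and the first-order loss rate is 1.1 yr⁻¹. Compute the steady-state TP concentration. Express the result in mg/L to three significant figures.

Outflow Q = 0.0997 m³/s × 3.156e+07 s/yr = 3.146e+06 m³/yr.
Steady-state CSTR mass balance: W = Q·C + k·V·C, so C = W/(Q + kV).
Q + kV = 3.146e+06 + 1.1·5.15e+07 = 5.98e+07 m³/yr.
C = 323000/5.98e+07 = 0.005402 kg/m³ = 5.402 mg/L.

5.40 mg/L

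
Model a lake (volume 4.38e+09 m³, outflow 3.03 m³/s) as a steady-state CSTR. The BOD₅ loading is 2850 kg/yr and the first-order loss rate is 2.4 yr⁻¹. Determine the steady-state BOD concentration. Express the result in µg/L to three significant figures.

0.269 µg/L

Outflow Q = 3.03 m³/s × 3.156e+07 s/yr = 9.562e+07 m³/yr.
Steady-state CSTR mass balance: W = Q·C + k·V·C, so C = W/(Q + kV).
Q + kV = 9.562e+07 + 2.4·4.38e+09 = 1.061e+10 m³/yr.
C = 2850/1.061e+10 = 2.687e-07 kg/m³ = 0.0002687 mg/L = 0.2687 µg/L.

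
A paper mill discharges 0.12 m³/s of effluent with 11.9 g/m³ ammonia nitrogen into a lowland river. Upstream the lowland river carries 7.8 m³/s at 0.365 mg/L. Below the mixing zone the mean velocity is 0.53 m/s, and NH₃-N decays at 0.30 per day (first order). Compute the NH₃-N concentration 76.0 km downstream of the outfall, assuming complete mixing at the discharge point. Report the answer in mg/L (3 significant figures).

0.328 mg/L

After complete mixing, C₀ = (0.12·11.9 + 7.8·0.365) / 7.92 = 0.5398 mg/L.
Travel time t = 7.6e+04 m / 0.53 m/s = 1.434e+05 s = 1.66 d.
C = 0.5398·exp(−0.30·1.66) = 0.5398·0.6078 = 0.3281 mg/L.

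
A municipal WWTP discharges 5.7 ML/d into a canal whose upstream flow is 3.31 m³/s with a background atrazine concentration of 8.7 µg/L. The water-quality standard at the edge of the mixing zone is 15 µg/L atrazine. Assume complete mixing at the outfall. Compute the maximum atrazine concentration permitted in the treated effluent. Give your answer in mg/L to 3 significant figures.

0.331 mg/L

5.7 ML/d = 0.06597 m³/s.
8.7 µg/L = 0.0087 mg/L.
15 µg/L = 0.015 mg/L.
Mass balance: 0.015·3.376 = 0.06597·Cₑ + 3.31·0.0087.
Cₑ = (0.05064 − 0.0288) / 0.06597 = 0.3311 mg/L.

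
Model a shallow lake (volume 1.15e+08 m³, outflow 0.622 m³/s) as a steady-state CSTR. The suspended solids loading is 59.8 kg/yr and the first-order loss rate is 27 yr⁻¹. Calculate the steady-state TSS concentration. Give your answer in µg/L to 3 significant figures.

Outflow Q = 0.622 m³/s × 3.156e+07 s/yr = 1.963e+07 m³/yr.
Steady-state CSTR mass balance: W = Q·C + k·V·C, so C = W/(Q + kV).
Q + kV = 1.963e+07 + 27·1.15e+08 = 3.125e+09 m³/yr.
C = 59.8/3.125e+09 = 1.914e-08 kg/m³ = 1.914e-05 mg/L = 0.01914 µg/L.

0.0191 µg/L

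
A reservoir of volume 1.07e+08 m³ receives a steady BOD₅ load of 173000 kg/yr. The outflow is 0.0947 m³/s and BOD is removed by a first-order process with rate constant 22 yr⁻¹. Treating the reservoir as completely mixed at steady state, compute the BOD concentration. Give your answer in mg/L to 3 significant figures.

0.0734 mg/L

Outflow Q = 0.0947 m³/s × 3.156e+07 s/yr = 2.989e+06 m³/yr.
Steady-state CSTR mass balance: W = Q·C + k·V·C, so C = W/(Q + kV).
Q + kV = 2.989e+06 + 22·1.07e+08 = 2.357e+09 m³/yr.
C = 173000/2.357e+09 = 7.34e-05 kg/m³ = 0.0734 mg/L.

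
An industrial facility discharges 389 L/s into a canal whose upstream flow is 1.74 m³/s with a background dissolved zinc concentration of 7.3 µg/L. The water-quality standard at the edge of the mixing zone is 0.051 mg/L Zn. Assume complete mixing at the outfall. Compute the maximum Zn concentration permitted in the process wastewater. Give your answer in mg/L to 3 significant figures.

389 L/s = 0.389 m³/s.
7.3 µg/L = 0.0073 mg/L.
Mass balance: 0.051·2.129 = 0.389·Cₑ + 1.74·0.0073.
Cₑ = (0.1086 − 0.0127) / 0.389 = 0.2465 mg/L.

0.246 mg/L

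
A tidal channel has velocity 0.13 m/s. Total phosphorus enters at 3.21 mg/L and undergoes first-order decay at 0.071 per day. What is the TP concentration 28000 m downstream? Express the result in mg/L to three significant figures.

2.69 mg/L

Travel time t = 28000 m / 0.13 m/s = 2.8e+04/0.13 = 2.154e+05 s = 2.493 d.
First-order decay: C = 3.21·exp(−0.071·2.493) = 3.21·0.8378 = 2.689 mg/L.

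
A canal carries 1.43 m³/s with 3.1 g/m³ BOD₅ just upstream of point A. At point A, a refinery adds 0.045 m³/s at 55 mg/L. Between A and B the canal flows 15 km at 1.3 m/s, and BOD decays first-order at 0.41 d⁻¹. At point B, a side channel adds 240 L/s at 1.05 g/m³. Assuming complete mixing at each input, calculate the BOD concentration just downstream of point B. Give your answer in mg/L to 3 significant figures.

3.96 mg/L

After input A: C = (1.43·3.1 + 0.045·55) / 1.475 = 4.683 mg/L.
Over the 15 km reach to input B (t = 1.154e+04 s = 0.1335 d), decay gives C = 4.683·exp(−0.41·0.1335) = 4.434 mg/L.
240 L/s = 0.24 m³/s.
After input B: C = (1.475·4.434 + 0.24·1.05) / 1.715 = 3.96 mg/L.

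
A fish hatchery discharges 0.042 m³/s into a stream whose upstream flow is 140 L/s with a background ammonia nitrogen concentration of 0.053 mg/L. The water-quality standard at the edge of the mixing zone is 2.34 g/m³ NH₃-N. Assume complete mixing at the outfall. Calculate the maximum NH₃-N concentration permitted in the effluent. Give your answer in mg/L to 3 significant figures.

9.96 mg/L

140 L/s = 0.14 m³/s.
Mass balance: 2.34·0.182 = 0.042·Cₑ + 0.14·0.053.
Cₑ = (0.4259 − 0.00742) / 0.042 = 9.963 mg/L.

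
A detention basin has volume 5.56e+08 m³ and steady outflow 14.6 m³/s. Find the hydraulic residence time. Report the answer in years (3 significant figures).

1.21 yr

Q = 14.6 m³/s × 3.156e+07 s/yr = 4.607e+08 m³/yr.
Hydraulic residence time τ = V/Q = 5.56e+08/4.607e+08 = 1.207 yr.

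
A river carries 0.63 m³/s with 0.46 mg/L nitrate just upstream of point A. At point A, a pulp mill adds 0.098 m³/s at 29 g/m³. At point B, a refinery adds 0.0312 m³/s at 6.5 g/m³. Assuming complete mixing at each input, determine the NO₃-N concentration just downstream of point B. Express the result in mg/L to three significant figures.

4.39 mg/L

After input A: C = (0.63·0.46 + 0.098·29) / 0.728 = 4.302 mg/L.
After input B: C = (0.728·4.302 + 0.0312·6.5) / 0.7592 = 4.392 mg/L.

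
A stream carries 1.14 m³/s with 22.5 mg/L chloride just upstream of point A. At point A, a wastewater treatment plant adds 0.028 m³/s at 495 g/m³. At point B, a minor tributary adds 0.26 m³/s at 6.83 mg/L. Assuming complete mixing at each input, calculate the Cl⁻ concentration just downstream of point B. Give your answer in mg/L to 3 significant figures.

After input A: C = (1.14·22.5 + 0.028·495) / 1.168 = 33.83 mg/L.
After input B: C = (1.168·33.83 + 0.26·6.83) / 1.428 = 28.91 mg/L.

28.9 mg/L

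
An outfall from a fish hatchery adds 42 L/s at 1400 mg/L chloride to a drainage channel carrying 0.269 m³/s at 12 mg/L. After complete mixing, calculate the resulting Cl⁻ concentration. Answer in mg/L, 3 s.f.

42 L/s = 0.042 m³/s.
Conservation of mass across the mixing zone: C = (0.042·1400 + 0.269·12) / (0.042 + 0.269) = 62.03/0.311 = 199.4 mg/L.

199 mg/L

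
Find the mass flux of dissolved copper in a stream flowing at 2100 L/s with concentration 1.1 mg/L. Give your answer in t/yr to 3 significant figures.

2100 L/s = 2.1 m³/s.
Mass flux = Q·C = 2.1 m³/s × 1.1 g/m³ = 2.31 g/s.
= 2.31 g/s × 31.56 = 72.9 t/yr.

72.9 t/yr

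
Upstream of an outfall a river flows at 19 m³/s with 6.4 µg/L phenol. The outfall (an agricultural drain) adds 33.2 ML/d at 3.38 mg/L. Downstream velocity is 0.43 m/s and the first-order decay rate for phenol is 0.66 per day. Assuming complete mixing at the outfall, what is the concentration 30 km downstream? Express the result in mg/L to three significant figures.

33.2 ML/d = 0.3843 m³/s.
6.4 µg/L = 0.0064 mg/L.
After complete mixing, C₀ = (0.3843·3.38 + 19·0.0064) / 19.38 = 0.07328 mg/L.
Travel time t = 3e+04 m / 0.43 m/s = 6.977e+04 s = 0.8075 d.
C = 0.07328·exp(−0.66·0.8075) = 0.07328·0.5869 = 0.043 mg/L.

0.0430 mg/L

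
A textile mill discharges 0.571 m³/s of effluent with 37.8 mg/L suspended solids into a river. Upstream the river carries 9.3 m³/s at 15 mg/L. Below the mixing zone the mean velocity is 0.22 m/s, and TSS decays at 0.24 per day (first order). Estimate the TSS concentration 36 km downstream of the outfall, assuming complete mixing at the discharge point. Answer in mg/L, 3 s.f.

After complete mixing, C₀ = (0.571·37.8 + 9.3·15) / 9.871 = 16.32 mg/L.
Travel time t = 3.6e+04 m / 0.22 m/s = 1.636e+05 s = 1.894 d.
C = 16.32·exp(−0.24·1.894) = 16.32·0.6347 = 10.36 mg/L.

10.4 mg/L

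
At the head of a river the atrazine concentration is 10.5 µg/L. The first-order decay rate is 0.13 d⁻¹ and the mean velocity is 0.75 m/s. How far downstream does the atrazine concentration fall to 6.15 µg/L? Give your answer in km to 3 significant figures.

267 km

From C = C₀·e^(−kt), t = ln(C₀/C)/k = ln(10.5/6.15)/0.13 = 0.5349/0.13 = 4.115 d.
Distance = v·t = 0.75 m/s × 3.555e+05 s = 2.666e+05 m = 266.6 km.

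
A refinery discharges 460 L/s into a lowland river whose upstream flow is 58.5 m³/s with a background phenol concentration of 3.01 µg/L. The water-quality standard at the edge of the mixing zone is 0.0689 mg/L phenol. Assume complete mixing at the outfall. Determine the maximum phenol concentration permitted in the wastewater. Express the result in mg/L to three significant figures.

460 L/s = 0.46 m³/s.
3.01 µg/L = 0.00301 mg/L.
Mass balance: 0.0689·58.96 = 0.46·Cₑ + 58.5·0.00301.
Cₑ = (4.062 − 0.1761) / 0.46 = 8.448 mg/L.

8.45 mg/L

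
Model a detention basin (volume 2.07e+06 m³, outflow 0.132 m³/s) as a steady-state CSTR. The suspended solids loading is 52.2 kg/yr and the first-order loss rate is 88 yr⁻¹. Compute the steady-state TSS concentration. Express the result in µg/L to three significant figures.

Outflow Q = 0.132 m³/s × 3.156e+07 s/yr = 4.166e+06 m³/yr.
Steady-state CSTR mass balance: W = Q·C + k·V·C, so C = W/(Q + kV).
Q + kV = 4.166e+06 + 88·2.07e+06 = 1.863e+08 m³/yr.
C = 52.2/1.863e+08 = 2.802e-07 kg/m³ = 0.0002802 mg/L = 0.2802 µg/L.

0.280 µg/L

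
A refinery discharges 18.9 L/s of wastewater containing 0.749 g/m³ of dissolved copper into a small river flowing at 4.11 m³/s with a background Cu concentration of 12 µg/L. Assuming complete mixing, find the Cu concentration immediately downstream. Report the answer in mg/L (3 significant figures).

18.9 L/s = 0.0189 m³/s.
12 µg/L = 0.012 mg/L.
Conservation of mass across the mixing zone: C = (0.0189·0.749 + 4.11·0.012) / (0.0189 + 4.11) = 0.06348/4.129 = 0.01537 mg/L.

0.0154 mg/L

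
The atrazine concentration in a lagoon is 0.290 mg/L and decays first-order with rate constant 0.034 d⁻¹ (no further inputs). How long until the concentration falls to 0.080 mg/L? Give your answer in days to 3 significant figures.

37.9 d

t = ln(C₀/C)/k = ln(0.290/0.080)/0.034 = 1.288/0.034 = 37.88 d.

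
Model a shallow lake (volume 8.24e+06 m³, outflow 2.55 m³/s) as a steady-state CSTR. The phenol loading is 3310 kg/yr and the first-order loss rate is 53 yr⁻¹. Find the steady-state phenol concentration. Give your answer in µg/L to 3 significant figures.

Outflow Q = 2.55 m³/s × 3.156e+07 s/yr = 8.047e+07 m³/yr.
Steady-state CSTR mass balance: W = Q·C + k·V·C, so C = W/(Q + kV).
Q + kV = 8.047e+07 + 53·8.24e+06 = 5.172e+08 m³/yr.
C = 3310/5.172e+08 = 6.4e-06 kg/m³ = 0.0064 mg/L = 6.4 µg/L.

6.40 µg/L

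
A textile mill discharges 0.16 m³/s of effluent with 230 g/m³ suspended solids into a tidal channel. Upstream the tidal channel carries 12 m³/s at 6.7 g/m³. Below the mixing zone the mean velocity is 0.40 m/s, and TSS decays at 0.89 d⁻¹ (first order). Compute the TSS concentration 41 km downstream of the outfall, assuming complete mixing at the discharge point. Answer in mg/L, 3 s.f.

After complete mixing, C₀ = (0.16·230 + 12·6.7) / 12.16 = 9.638 mg/L.
Travel time t = 4.1e+04 m / 0.40 m/s = 1.025e+05 s = 1.186 d.
C = 9.638·exp(−0.89·1.186) = 9.638·0.3479 = 3.353 mg/L.

3.35 mg/L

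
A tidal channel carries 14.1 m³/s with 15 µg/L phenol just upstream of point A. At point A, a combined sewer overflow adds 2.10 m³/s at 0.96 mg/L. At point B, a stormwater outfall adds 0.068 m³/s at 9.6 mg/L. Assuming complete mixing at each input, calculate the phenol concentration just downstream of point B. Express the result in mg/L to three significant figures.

15 µg/L = 0.015 mg/L.
After input A: C = (14.1·0.015 + 2.1·0.96) / 16.2 = 0.1375 mg/L.
After input B: C = (16.2·0.1375 + 0.068·9.6) / 16.27 = 0.1771 mg/L.

0.177 mg/L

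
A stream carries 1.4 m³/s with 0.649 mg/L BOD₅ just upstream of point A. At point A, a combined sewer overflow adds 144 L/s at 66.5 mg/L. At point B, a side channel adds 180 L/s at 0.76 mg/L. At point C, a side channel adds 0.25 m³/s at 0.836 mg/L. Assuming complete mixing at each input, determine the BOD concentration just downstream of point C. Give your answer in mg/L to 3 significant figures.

144 L/s = 0.144 m³/s.
After input A: C = (1.4·0.649 + 0.144·66.5) / 1.544 = 6.791 mg/L.
180 L/s = 0.18 m³/s.
After input B: C = (1.544·6.791 + 0.18·0.76) / 1.724 = 6.161 mg/L.
After input C: C = (1.724·6.161 + 0.25·0.836) / 1.974 = 5.487 mg/L.

5.49 mg/L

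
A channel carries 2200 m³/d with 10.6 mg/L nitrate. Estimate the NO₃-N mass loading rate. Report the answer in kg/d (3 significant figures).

23.3 kg/d

2200 m³/d = 0.02546 m³/s.
Mass flux = Q·C = 0.02546 m³/s × 10.6 g/m³ = 0.2699 g/s.
= 0.2699 g/s × 86.4 = 23.32 kg/d.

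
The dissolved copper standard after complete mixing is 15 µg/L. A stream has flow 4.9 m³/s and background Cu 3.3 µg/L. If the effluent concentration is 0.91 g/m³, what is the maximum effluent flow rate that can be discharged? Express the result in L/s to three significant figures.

64.1 L/s

3.3 µg/L = 0.0033 mg/L.
15 µg/L = 0.015 mg/L.
Mass balance at complete mixing: C_std·(Q_w + Q_r) = Q_w·C_e + Q_r·C_b.
Rearranging, Q_w = Q_r·(C_std − C_b)/(C_e − C_std) = 4.9·(0.015 − 0.0033) / (0.91 − 0.015) = 0.06406 m³/s.
= 64.06 L/s.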